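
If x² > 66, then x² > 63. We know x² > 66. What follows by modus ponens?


Modus ponens: P → Q, P ⊢ Q
P: x² > 66
Q: x² > 63
We have P → Q and P is true.
By modus ponens, Q must be true.

x² > 63


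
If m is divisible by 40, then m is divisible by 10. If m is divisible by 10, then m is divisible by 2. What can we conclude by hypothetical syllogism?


Hypothetical syllogism: P → Q, Q → R ⊢ P → R
Premise 1: m is divisible by 40 → m is divisible by 10
Premise 2: m is divisible by 10 → m is divisible by 2
Chain the implications: the middle term (m is divisible by 10) links the two.
Conclusion: If m is divisible by 40, then m is divisible by 2.

If m is divisible by 40, then m is divisible by 2.


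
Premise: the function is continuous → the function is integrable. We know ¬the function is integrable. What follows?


Modus tollens: P → Q, ¬Q ⊢ ¬P
P: the function is continuous
Q: the function is integrable
We have P → Q and Q is false.
By modus tollens, P must be false.

It is not the case that the function is continuous


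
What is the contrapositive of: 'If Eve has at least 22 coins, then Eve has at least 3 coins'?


Original: If Eve has at least 22 coins, then Eve has at least 3 coins
Contrapositive: If ¬Q, then ¬P
Negate Q: not (Eve has at least 3 coins)
Negate P: not (Eve has at least 22 coins)

If not (Eve has at least 3 coins), then not (Eve has at least 22 coins).


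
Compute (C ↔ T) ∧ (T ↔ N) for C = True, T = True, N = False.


C = True, T = True, N = False
Step 1: C ↔ T is true when C and T have the same value. Result: True
Step 2: T ↔ N is true when T and N have the same value. Result: False
Step 3: True ∧ False = False

False


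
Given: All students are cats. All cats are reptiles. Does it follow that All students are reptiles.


Premise 1: All students are cats.
Premise 2: All cats are reptiles.
Conclusion: All students are reptiles.
Barbara syllogism (AAA-1): All A are B, All B are C → All A are C.
Middle term (cats) distributed in premise 2.

Valid


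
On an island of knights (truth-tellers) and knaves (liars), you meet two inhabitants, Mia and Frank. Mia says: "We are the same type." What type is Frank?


Mia says: "We are the same type."
Case 1: Mia is a Knight (truth-teller)
  Statement is true → they ARE the same → Frank is also a Knight
Case 2: Mia is a Knave (liar)
  Statement is false → they are NOT the same → Frank is a Knight
In both cases, Frank is a Knight.

Knight


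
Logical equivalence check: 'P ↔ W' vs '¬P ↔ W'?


Expression 1: P ↔ W
Expression 2: ¬P ↔ W
Truth table (P W | Expr1 Expr2):
  T T |   T     F   ← differ
  T F |   F     T   ← differ
  F T |   F     T   ← differ
  F F |   T     F   ← differ
Counterexample: P=T, W=T gives Expr1 = T but Expr2 = F, so the expressions are NOT logically equivalent.

No


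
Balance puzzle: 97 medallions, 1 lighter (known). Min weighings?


Each weighing has 3 outcomes (left heavy / balance / right heavy), so k weighings distinguish at most 3^k cases; splitting into three near-equal groups achieves this.
Need 3^k ≥ 97: 3^4 = 81 < 97 ≤ 3^5 = 243
k = ⌈log₃(97)⌉ = 5

5


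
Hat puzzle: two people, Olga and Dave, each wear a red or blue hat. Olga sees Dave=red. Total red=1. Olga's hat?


Total red = 1, Dave = red
Red accounted for: 1
Remaining for Olga: 0
Olga's hat is blue.

blue


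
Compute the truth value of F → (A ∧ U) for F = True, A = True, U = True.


F = True, A = True, U = True
Step 1: A ∧ U = True AND True = True
Step 2: F → (True): false only when F=True and consequent=False.
Result: True

True


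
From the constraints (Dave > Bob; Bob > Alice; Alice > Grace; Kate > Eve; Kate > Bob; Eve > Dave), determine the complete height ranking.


Constraints: Dave > Bob; Bob > Alice; Alice > Grace; Kate > Eve; Kate > Bob; Eve > Dave
Method: at each step, the next-highest is the one remaining person who never appears on the smaller side of a constraint between remaining people.
  Step 1: remaining {Alice, Grace, Dave, Eve, Bob, Kate}; on the smaller side: {Alice, Grace, Dave, Eve, Bob} → Kate is next (Kate > Eve; Kate > Bob).
  Step 2: remaining {Alice, Grace, Dave, Eve, Bob}; on the smaller side: {Alice, Grace, Dave, Bob} → Eve is next (Eve > Dave).
  Step 3: remaining {Alice, Grace, Dave, Bob}; on the smaller side: {Alice, Grace, Bob} → Dave is next (Dave > Bob).
  Step 4: remaining {Alice, Grace, Bob}; on the smaller side: {Alice, Grace} → Bob is next (Bob > Alice).
  Step 5: remaining {Alice, Grace}; on the smaller side: {Grace} → Alice is next (Alice > Grace).
  Step 6: only Grace remains → lowest.
Final ranking (highest to lowest):

Kate > Eve > Dave > Bob > Alice > Grace


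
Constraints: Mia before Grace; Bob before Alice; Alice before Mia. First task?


Constraints: Mia before Grace; Bob before Alice; Alice before Mia
The first task can have nothing scheduled before it, so it must never appear on the right of a 'before'.
Tasks appearing after some 'before': Grace, Alice, Mia.
The only task not in that list is Bob → it is first.

Bob


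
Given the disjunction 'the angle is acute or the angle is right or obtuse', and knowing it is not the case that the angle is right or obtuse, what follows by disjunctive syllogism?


Disjunctive syllogism: P ∨ Q, ¬P ⊢ Q
Disjunction: the angle is acute ∨ the angle is right or obtuse
We know it is not the case that the angle is right or obtuse.
By disjunctive syllogism, the other disjunct must be true.

The angle is acute


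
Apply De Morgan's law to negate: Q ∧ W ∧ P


De Morgan's law: ¬(P ∧ Q ∧ R) ≡ ¬P ∨ ¬Q ∨ ¬R
¬(Q ∧ W ∧ P) = ¬Q ∨ ¬W ∨ ¬P

¬Q ∨ ¬W ∨ ¬P


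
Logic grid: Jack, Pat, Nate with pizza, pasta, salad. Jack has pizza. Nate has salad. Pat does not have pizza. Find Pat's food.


From clues:
  Nate → salad
  Jack → pizza
By elimination, Pat gets the remaining.

pasta


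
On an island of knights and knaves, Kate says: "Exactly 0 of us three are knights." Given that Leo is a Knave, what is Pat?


Kate claims exactly 0 knights among Kate, Leo, Pat.
Given: Leo is a Knave.

Case 1: Kate is a Knight (tells truth)
  Then exactly 0 of the three are knights.
  Counting Kate, Leo: 1 knight(s) so far. Need -1 more → impossible.
Case 2: Kate is a Knave (lies)
  Then the count is NOT 0.
  If Pat = Knave, count = 0 = 0 → claim would be true, contradicts lie.
  If Pat = Knight, count = 1 ≠ 0 → lie confirmed ✓

Pat is a Knight.

Knight


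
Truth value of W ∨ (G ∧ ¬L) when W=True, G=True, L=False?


W = True, G = True, L = False
Expression: W ∨ (G ∧ ¬L)
Step 1: ¬L = NOT False = True
Step 2: G ∧ ¬L = True AND True = True
Step 3: W ∨ (True) = True OR True = True

True


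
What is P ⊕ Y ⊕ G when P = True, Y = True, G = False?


P = True, Y = True, G = False
Step 1: P ⊕ Y = True XOR True = False
Step 2: False ⊕ G = False XOR False = False
XOR is true when an odd number of operands are true.

False


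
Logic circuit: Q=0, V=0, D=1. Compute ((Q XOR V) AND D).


Q XOR V = 0^0 = 0
0 AND 1 = 0

0


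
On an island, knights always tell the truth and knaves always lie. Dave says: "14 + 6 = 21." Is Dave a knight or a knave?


Statement: "14 + 6 = 21."
Actual: 14 + 6 = 20
Claimed: 21
Statement is FALSE → Dave lies → Knave

Knave


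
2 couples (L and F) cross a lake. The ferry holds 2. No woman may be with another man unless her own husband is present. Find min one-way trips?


Label couples L and F.
1. WL+WF → (far: WL,WF; near: HL,HF)
2. WL ←   (far: WF; near: HL,HF,WL)
3. HL+HF → (far: HL,HF,WF; near: WL)
4. HL ←   (far: HF,WF; near: HL,WL)  — HL returns, since WL is alone on near bank
5. HL+WL → (far: all four; near: empty)
Every state respects the constraint.
Minimum trips = 5

5


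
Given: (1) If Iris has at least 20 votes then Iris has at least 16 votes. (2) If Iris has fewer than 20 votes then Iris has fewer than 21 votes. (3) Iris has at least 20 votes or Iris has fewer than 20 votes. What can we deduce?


Constructive dilemma: (P → Q) ∧ (R → S), P ∨ R ⊢ Q ∨ S
Premise 1: Iris has at least 20 votes → Iris has at least 16 votes
Premise 2: Iris has fewer than 20 votes → Iris has fewer than 21 votes
Premise 3: Iris has at least 20 votes ∨ Iris has fewer than 20 votes
Case 1: Assuming Iris has at least 20 votes, then by Premise 1, Iris has at least 16 votes.
Case 2: Assuming Iris has fewer than 20 votes, then by Premise 2, Iris has fewer than 21 votes.
Since one of Iris has at least 20 votes or Iris has fewer than 20 votes must hold, we get Iris has at least 16 votes or Iris has fewer than 21 votes.

Iris has at least 16 votes or Iris has fewer than 21 votes.


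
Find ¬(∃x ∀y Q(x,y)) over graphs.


Original: ∃x ∀y Q(x,y)
Rule: ¬∀→∃, ¬∃→∀, negate predicate.
Negation: ∀x ∃y ¬Q(x,y)

∀x ∃y ¬Q(x,y)


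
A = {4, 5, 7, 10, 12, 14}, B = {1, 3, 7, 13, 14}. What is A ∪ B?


A = {4, 5, 7, 10, 12, 14}
B = {1, 3, 7, 13, 14}
Operation: union
All elements combined: 1, 3, 4, 5, 7, 10, 12, 13, 14

{1, 3, 4, 5, 7, 10, 12, 13, 14}


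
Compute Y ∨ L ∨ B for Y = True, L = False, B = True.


Y = True, L = False, B = True
Step 1: Y ∨ L = True OR False = True
Step 2: True ∨ B = True OR True = True
OR is true when at least one operand is true.

True


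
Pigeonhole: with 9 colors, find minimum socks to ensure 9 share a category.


Pigeonhole: to guarantee k in one of n categories, need (k-1)×n + 1.
k = 9, n = 9
Minimum = (9-1) × 9 + 1 = 8 × 9 + 1

73


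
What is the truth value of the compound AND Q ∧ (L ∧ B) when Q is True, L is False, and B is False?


Q = True, L = False, B = False
Step 1: L ∧ B = False AND False = False
Step 2: Q ∧ False = True AND False = False
AND is true only when ALL operands are true.

False


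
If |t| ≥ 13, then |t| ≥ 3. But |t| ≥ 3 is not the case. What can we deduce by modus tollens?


Modus tollens: P → Q, ¬Q ⊢ ¬P
P: |t| ≥ 13
Q: |t| ≥ 3
We have P → Q and Q is false.
By modus tollens, P must be false.

It is not the case that |t| ≥ 13


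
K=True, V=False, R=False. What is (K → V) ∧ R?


K = True, V = False, R = False
Expression: (K → V) ∧ R
Step 1: K → V = True → False (false only if K=True, V=False) = False
Step 2: (False) ∧ R = False AND False = False

False


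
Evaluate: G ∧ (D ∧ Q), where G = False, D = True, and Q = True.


G = False, D = True, Q = True
Step 1: D ∧ Q = True AND True = True
Step 2: G ∧ True = False AND True = False
AND is true only when ALL operands are true.

False


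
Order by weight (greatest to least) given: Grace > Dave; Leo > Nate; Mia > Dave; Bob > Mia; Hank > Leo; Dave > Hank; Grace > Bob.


Constraints: Grace > Dave; Leo > Nate; Mia > Dave; Bob > Mia; Hank > Leo; Dave > Hank; Grace > Bob
Method: at each step, the next-highest is the one remaining person who never appears on the smaller side of a constraint between remaining people.
  Step 1: remaining {Nate, Mia, Grace, Bob, Leo, Hank, Dave}; on the smaller side: {Nate, Mia, Bob, Leo, Hank, Dave} → Grace is next (Grace > Dave; Grace > Bob).
  Step 2: remaining {Nate, Mia, Bob, Leo, Hank, Dave}; on the smaller side: {Nate, Mia, Leo, Hank, Dave} → Bob is next (Bob > Mia).
  Step 3: remaining {Nate, Mia, Leo, Hank, Dave}; on the smaller side: {Nate, Leo, Hank, Dave} → Mia is next (Mia > Dave).
  Step 4: remaining {Nate, Leo, Hank, Dave}; on the smaller side: {Nate, Leo, Hank} → Dave is next (Dave > Hank).
  Step 5: remaining {Nate, Leo, Hank}; on the smaller side: {Nate, Leo} → Hank is next (Hank > Leo).
  Step 6: remaining {Nate, Leo}; on the smaller side: {Nate} → Leo is next (Leo > Nate).
  Step 7: only Nate remains → lowest.
Final ranking (highest to lowest):

Grace > Bob > Mia > Dave > Hank > Leo > Nate


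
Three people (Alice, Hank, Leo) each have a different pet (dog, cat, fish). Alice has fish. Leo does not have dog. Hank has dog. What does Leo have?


From clues:
  Hank → dog
  Alice → fish
By elimination, Leo gets the remaining.

cat


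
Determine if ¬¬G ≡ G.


Expression 1: ¬¬G
Expression 2: G
Truth table (G | Expr1 Expr2):
  T |   T     T
  F |   F     F
All 2 rows agree, so the expressions are logically equivalent.

Yes


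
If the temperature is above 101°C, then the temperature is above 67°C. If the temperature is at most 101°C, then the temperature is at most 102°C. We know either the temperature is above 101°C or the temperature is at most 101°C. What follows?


Constructive dilemma: (P → Q) ∧ (R → S), P ∨ R ⊢ Q ∨ S
Premise 1: the temperature is above 101°C → the temperature is above 67°C
Premise 2: the temperature is at most 101°C → the temperature is at most 102°C
Premise 3: the temperature is above 101°C ∨ the temperature is at most 101°C
Case 1: Assuming the temperature is above 101°C, then by Premise 1, the temperature is above 67°C.
Case 2: Assuming the temperature is at most 101°C, then by Premise 2, the temperature is at most 102°C.
Since one of the temperature is above 101°C or the temperature is at most 101°C must hold, we get the temperature is above 67°C or the temperature is at most 102°C.

The temperature is above 67°C or the temperature is at most 102°C.


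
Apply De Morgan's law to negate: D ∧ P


De Morgan's law: ¬(P ∧ Q) ≡ ¬P ∨ ¬Q
¬(D ∧ P) = ¬D ∨ ¬P

¬D ∨ ¬P


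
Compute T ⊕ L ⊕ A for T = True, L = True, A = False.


T = True, L = True, A = False
Step 1: T ⊕ L = True XOR True = False
Step 2: False ⊕ A = False XOR False = False
XOR is true when an odd number of operands are true.

False


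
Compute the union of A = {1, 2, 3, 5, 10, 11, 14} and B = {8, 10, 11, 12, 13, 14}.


A = {1, 2, 3, 5, 10, 11, 14}
B = {8, 10, 11, 12, 13, 14}
Operation: union
All elements combined: 1, 2, 3, 5, 8, 10, 11, 12, 13, 14

{1, 2, 3, 5, 8, 10, 11, 12, 13, 14}


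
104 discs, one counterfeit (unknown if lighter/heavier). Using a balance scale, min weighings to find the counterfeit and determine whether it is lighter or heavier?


Let n = 104. 208 possibilities (n discs × lighter/heavier); each weighing has 3 outcomes.
Bound for k weighings: say the first weighing puts j discs on each pan. If it tips, the 2j weighed discs remain suspects (each with a known direction) and k-1 weighings give 3^(k-1) outcomes; 3^(k-1) is odd, so 2j ≤ 3^(k-1) - 1. If it balances, the n - 2j unweighed discs remain with direction unknown: 2(n - 2j) ≤ 3^(k-1) - 1 by the same parity argument. Adding, n ≤ (3^(k-1) - 1) + (3^(k-1) - 1)/2 = (3^k - 3)/2, and the classical three-group strategy achieves this (3 discs in 2 weighings, 12 in 3, 39 in 4, 120 in 5).
So we need the smallest k with (3^k - 3)/2 ≥ 104.
k = 4: (3^4 - 3)/2 = 39 < 104 ✗
k = 5: (3^5 - 3)/2 = 120 ≥ 104 ✓

5


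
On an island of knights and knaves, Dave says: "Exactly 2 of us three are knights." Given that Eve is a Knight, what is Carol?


Dave claims exactly 2 knights among Dave, Eve, Carol.
Given: Eve is a Knight.

Case 1: Dave is a Knight (tells truth)
  Then exactly 2 of the three are knights.
  Counting Dave, Eve: 2 knight(s) so far. Need 0 more → Carol = Knave.
Case 2: Dave is a Knave (lies)
  Then the count is NOT 2.
  If Carol = Knight, count = 2 = 2 → claim would be true, contradicts lie.
  If Carol = Knave, count = 1 ≠ 2 → lie confirmed ✓

Carol is a Knave.

Knave


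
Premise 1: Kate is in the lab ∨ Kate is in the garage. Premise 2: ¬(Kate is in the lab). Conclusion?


Disjunctive syllogism: P ∨ Q, ¬P ⊢ Q
Disjunction: Kate is in the lab ∨ Kate is in the garage
We know it is not the case that Kate is in the lab.
By disjunctive syllogism, the other disjunct must be true.

Kate is in the garage


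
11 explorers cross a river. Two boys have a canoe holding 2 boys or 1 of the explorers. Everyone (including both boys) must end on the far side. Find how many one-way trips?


Per crossing of one of the explorers: boys→, one←, one of the explorers→, one← = 4 trips
11 × 4 = 44, + 1 final boys→ = 45
Minimum trips = 45

45


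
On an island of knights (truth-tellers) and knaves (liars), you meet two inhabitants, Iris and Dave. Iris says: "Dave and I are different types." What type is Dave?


Iris says: "Dave and I are different types."
Case 1: Iris is a Knight (truth-teller)
  Statement is true → they ARE different → Dave is a Knave
Case 2: Iris is a Knave (liar)
  Statement is false → they are NOT different → Dave is a Knave
In both cases, Dave is a Knave.

Knave


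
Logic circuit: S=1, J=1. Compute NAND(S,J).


S AND J = 1
NOT(1) = 0

0


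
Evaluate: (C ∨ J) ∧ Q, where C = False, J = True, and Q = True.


C = False, J = True, Q = True
Step 1: C ∨ J = False OR True = True
Step 2: True ∧ Q = True AND True = True
OR is true when at least one operand is true; AND requires both.

True


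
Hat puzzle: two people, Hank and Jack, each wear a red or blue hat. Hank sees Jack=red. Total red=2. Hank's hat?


Total red = 2, Jack = red
Red accounted for: 1
Remaining for Hank: 1
Hank's hat is red.

red


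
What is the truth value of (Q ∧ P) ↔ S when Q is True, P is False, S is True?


Q = True, P = False, S = True
Step 1: Q ∧ P = True AND False = False
Step 2: (False) ↔ S: true when both sides have same truth value.
Result: False ↔ True = False

False


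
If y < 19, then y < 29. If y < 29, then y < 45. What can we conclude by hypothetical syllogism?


Hypothetical syllogism: P → Q, Q → R ⊢ P → R
Premise 1: y < 19 → y < 29
Premise 2: y < 29 → y < 45
Chain the implications: the middle term (y < 29) links the two.
Conclusion: If y < 19, then y < 45.

If y < 19, then y < 45.


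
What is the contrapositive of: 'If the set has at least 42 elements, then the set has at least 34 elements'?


Original: If the set has at least 42 elements, then the set has at least 34 elements
Contrapositive: If ¬Q, then ¬P
Negate Q: not (the set has at least 34 elements)
Negate P: not (the set has at least 42 elements)

If not (the set has at least 34 elements), then not (the set has at least 42 elements).


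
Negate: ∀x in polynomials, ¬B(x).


Original: ∀x ¬B(x)
Rule: ¬∀→∃, ¬∃→∀, negate predicate.
Negation: ∃x B(x)

∃x B(x)


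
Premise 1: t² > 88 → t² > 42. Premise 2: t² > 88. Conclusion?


Modus ponens: P → Q, P ⊢ Q
P: t² > 88
Q: t² > 42
We have P → Q and P is true.
By modus ponens, Q must be true.

t² > 42


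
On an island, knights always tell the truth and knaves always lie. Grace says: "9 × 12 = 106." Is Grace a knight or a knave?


Statement: "9 × 12 = 106."
Actual: 9 × 12 = 108
Claimed: 106
Statement is FALSE → Grace lies → Knave

Knave


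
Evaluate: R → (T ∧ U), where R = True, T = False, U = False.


R = True, T = False, U = False
Step 1: T ∧ U = False AND False = False
Step 2: R → (False): false only when R=True and consequent=False.
Result: False

False


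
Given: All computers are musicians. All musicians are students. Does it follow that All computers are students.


Premise 1: All computers are musicians.
Premise 2: All musicians are students.
Conclusion: All computers are students.
Barbara syllogism (AAA-1): All A are B, All B are C → All A are C.
Middle term (musicians) distributed in premise 2.

Valid


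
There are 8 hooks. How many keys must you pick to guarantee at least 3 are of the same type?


Pigeonhole: to guarantee k in one of n categories, need (k-1)×n + 1.
k = 3, n = 8
Minimum = (3-1) × 8 + 1 = 2 × 8 + 1

17


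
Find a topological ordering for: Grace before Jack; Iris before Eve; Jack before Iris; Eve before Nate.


Constraints: Grace before Jack; Iris before Eve; Jack before Iris; Eve before Nate
Method: repeatedly schedule the remaining task that has no remaining task required before it.
  Step 1: remaining {Eve, Iris, Grace, Jack, Nate}; every task except Grace still has a predecessor pending → schedule Grace.
  Step 2: remaining {Eve, Iris, Jack, Nate}; every task except Jack still has a predecessor pending → schedule Jack.
  Step 3: remaining {Eve, Iris, Nate}; every task except Iris still has a predecessor pending → schedule Iris.
  Step 4: remaining {Eve, Nate}; every task except Eve still has a predecessor pending → schedule Eve.
  Step 5: only Nate remains → schedule Nate.
Resulting order:

Grace → Jack → Iris → Eve → Nate


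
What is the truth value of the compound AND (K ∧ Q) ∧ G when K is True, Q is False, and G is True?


K = True, Q = False, G = True
Step 1: K ∧ Q = True AND False = False
Step 2: False ∧ G = False AND True = False
AND is true only when ALL operands are true.

False


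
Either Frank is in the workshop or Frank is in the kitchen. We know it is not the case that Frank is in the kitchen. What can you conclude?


Disjunctive syllogism: P ∨ Q, ¬P ⊢ Q
Disjunction: Frank is in the workshop ∨ Frank is in the kitchen
We know it is not the case that Frank is in the kitchen.
By disjunctive syllogism, the other disjunct must be true.

Frank is in the workshop


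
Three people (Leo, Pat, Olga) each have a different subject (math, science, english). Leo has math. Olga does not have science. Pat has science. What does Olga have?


From clues:
  Pat → science
  Leo → math
By elimination, Olga gets the remaining.

english


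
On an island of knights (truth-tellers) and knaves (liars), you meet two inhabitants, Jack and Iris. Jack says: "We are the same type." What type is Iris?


Jack says: "We are the same type."
Case 1: Jack is a Knight (truth-teller)
  Statement is true → they ARE the same → Iris is also a Knight
Case 2: Jack is a Knave (liar)
  Statement is false → they are NOT the same → Iris is a Knight
In both cases, Iris is a Knight.

Knight


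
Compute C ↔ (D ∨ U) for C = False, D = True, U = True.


C = False, D = True, U = True
Step 1: D ∨ U = True OR True = True
Step 2: C ↔ (True): true when both sides have same truth value.
Result: False ↔ True = False

False


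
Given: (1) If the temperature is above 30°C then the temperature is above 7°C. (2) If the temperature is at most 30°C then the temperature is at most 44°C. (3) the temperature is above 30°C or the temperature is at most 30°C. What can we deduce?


Constructive dilemma: (P → Q) ∧ (R → S), P ∨ R ⊢ Q ∨ S
Premise 1: the temperature is above 30°C → the temperature is above 7°C
Premise 2: the temperature is at most 30°C → the temperature is at most 44°C
Premise 3: the temperature is above 30°C ∨ the temperature is at most 30°C
Case 1: Assuming the temperature is above 30°C, then by Premise 1, the temperature is above 7°C.
Case 2: Assuming the temperature is at most 30°C, then by Premise 2, the temperature is at most 44°C.
Since one of the temperature is above 30°C or the temperature is at most 30°C must hold, we get the temperature is above 7°C or the temperature is at most 44°C.

The temperature is above 7°C or the temperature is at most 44°C.


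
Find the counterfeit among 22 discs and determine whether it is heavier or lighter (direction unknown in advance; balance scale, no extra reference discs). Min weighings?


Let n = 22. 44 possibilities (n discs × lighter/heavier); each weighing has 3 outcomes.
Bound for k weighings: say the first weighing puts j discs on each pan. If it tips, the 2j weighed discs remain suspects (each with a known direction) and k-1 weighings give 3^(k-1) outcomes; 3^(k-1) is odd, so 2j ≤ 3^(k-1) - 1. If it balances, the n - 2j unweighed discs remain with direction unknown: 2(n - 2j) ≤ 3^(k-1) - 1 by the same parity argument. Adding, n ≤ (3^(k-1) - 1) + (3^(k-1) - 1)/2 = (3^k - 3)/2, and the classical three-group strategy achieves this (3 discs in 2 weighings, 12 in 3, 39 in 4, 120 in 5).
So we need the smallest k with (3^k - 3)/2 ≥ 22.
k = 3: (3^3 - 3)/2 = 12 < 22 ✗
k = 4: (3^4 - 3)/2 = 39 ≥ 22 ✓

4


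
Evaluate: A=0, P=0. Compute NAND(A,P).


A AND P = 0
NOT(0) = 1

1


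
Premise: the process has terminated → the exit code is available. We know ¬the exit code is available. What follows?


Modus tollens: P → Q, ¬Q ⊢ ¬P
P: the process has terminated
Q: the exit code is available
We have P → Q and Q is false.
By modus tollens, P must be false.

It is not the case that the process has terminated


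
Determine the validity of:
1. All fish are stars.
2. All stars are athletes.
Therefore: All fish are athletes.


Premise 1: All fish are stars.
Premise 2: All stars are athletes.
Conclusion: All fish are athletes.
Barbara syllogism (AAA-1): All A are B, All B are C → All A are C.
Middle term (stars) distributed in premise 2.

Valid


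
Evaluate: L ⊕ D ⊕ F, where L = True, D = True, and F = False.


L = True, D = True, F = False
Step 1: L ⊕ D = True XOR True = False
Step 2: False ⊕ F = False XOR False = False
XOR is true when an odd number of operands are true.

False


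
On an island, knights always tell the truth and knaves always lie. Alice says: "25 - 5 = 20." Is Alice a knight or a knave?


Statement: "25 - 5 = 20."
Actual: 25 - 5 = 20
Claimed: 20
Statement is TRUE → Alice tells the truth → Knight

Knight


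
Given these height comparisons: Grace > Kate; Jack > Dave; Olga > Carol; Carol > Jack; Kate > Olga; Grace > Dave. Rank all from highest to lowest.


Constraints: Grace > Kate; Jack > Dave; Olga > Carol; Carol > Jack; Kate > Olga; Grace > Dave
Method: at each step, the next-highest is the one remaining person who never appears on the smaller side of a constraint between remaining people.
  Step 1: remaining {Carol, Jack, Grace, Kate, Olga, Dave}; on the smaller side: {Carol, Jack, Kate, Olga, Dave} → Grace is next (Grace > Kate; Grace > Dave).
  Step 2: remaining {Carol, Jack, Kate, Olga, Dave}; on the smaller side: {Carol, Jack, Olga, Dave} → Kate is next (Kate > Olga).
  Step 3: remaining {Carol, Jack, Olga, Dave}; on the smaller side: {Carol, Jack, Dave} → Olga is next (Olga > Carol).
  Step 4: remaining {Carol, Jack, Dave}; on the smaller side: {Jack, Dave} → Carol is next (Carol > Jack).
  Step 5: remaining {Jack, Dave}; on the smaller side: {Dave} → Jack is next (Jack > Dave).
  Step 6: only Dave remains → lowest.
Final ranking (highest to lowest):

Grace > Kate > Olga > Carol > Jack > Dave


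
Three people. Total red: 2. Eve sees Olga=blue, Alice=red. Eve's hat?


Total red = 2, seen red = 1
Own red = 2 - 1 = 1
Eve's hat is red.

red


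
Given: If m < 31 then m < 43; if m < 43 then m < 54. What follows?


Hypothetical syllogism: P → Q, Q → R ⊢ P → R
Premise 1: m < 31 → m < 43
Premise 2: m < 43 → m < 54
Chain the implications: the middle term (m < 43) links the two.
Conclusion: If m < 31, then m < 54.

If m < 31, then m < 54.


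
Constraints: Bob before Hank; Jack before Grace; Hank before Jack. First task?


Constraints: Bob before Hank; Jack before Grace; Hank before Jack
The first task can have nothing scheduled before it, so it must never appear on the right of a 'before'.
Tasks appearing after some 'before': Hank, Grace, Jack.
The only task not in that list is Bob → it is first.

Bob


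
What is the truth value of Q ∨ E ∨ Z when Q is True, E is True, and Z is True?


Q = True, E = True, Z = True
Step 1: Q ∨ E = True OR True = True
Step 2: True ∨ Z = True OR True = True
OR is true when at least one operand is true.

True


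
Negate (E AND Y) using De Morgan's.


De Morgan's law: ¬(P ∧ Q) ≡ ¬P ∨ ¬Q
¬(E ∧ Y) = ¬E ∨ ¬Y

¬E ∨ ¬Y


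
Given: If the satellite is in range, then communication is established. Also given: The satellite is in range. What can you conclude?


Modus ponens: P → Q, P ⊢ Q
P: the satellite is in range
Q: communication is established
We have P → Q and P is true.
By modus ponens, Q must be true.

Communication is established


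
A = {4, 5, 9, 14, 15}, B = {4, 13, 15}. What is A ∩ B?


A = {4, 5, 9, 14, 15}
B = {4, 13, 15}
Operation: intersection
Elements in both: 4, 15

{4, 15}


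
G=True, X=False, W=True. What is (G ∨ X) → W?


G = True, X = False, W = True
Expression: (G ∨ X) → W
Step 1: G ∨ X = True OR False = True
Step 2: (True) → W = True → True (false only if antecedent True and consequent False) = True

True


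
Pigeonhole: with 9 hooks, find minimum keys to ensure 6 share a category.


Pigeonhole: to guarantee k in one of n categories, need (k-1)×n + 1.
k = 6, n = 9
Minimum = (6-1) × 9 + 1 = 5 × 9 + 1

46


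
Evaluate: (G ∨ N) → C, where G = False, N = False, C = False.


G = False, N = False, C = False
Step 1: G ∨ N = False OR False = False
Step 2: (False) → C: false only when antecedent=True and C=False.
Result: True

True


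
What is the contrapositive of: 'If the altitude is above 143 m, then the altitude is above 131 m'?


Original: If the altitude is above 143 m, then the altitude is above 131 m
Contrapositive: If ¬Q, then ¬P
Negate Q: not (the altitude is above 131 m)
Negate P: not (the altitude is above 143 m)

If not (the altitude is above 131 m), then not (the altitude is above 143 m).


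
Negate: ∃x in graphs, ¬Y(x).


Original: ∃x ¬Y(x)
Rule: ¬∀→∃, ¬∃→∀, negate predicate.
Negation: ∀x Y(x)

∀x Y(x)


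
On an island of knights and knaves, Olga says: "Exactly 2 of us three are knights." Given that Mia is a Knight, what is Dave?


Olga claims exactly 2 knights among Olga, Mia, Dave.
Given: Mia is a Knight.

Case 1: Olga is a Knight (tells truth)
  Then exactly 2 of the three are knights.
  Counting Olga, Mia: 2 knight(s) so far. Need 0 more → Dave = Knave.
Case 2: Olga is a Knave (lies)
  Then the count is NOT 2.
  If Dave = Knight, count = 2 = 2 → claim would be true, contradicts lie.
  If Dave = Knave, count = 1 ≠ 2 → lie confirmed ✓

Dave is a Knave.

Knave


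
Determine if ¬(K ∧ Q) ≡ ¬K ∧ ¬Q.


Expression 1: ¬(K ∧ Q)
Expression 2: ¬K ∧ ¬Q
Truth table (K Q | Expr1 Expr2):
  T T |   F     F
  T F |   T     F   ← differ
  F T |   T     F   ← differ
  F F |   T     T
Counterexample: K=T, Q=F gives Expr1 = T but Expr2 = F, so the expressions are NOT logically equivalent.

No


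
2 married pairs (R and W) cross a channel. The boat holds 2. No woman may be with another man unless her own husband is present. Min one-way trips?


Label couples R and W.
1. WR+WW → (far: WR,WW; near: HR,HW)
2. WR ←   (far: WW; near: HR,HW,WR)
3. HR+HW → (far: HR,HW,WW; near: WR)
4. HR ←   (far: HW,WW; near: HR,WR)  — HR returns, since WR is alone on near bank
5. HR+WR → (far: all four; near: empty)
Every state respects the constraint.
Minimum trips = 5

5


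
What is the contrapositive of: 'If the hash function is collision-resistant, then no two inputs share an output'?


Original: If the hash function is collision-resistant, then no two inputs share an output
Contrapositive: If ¬Q, then ¬P
Negate Q: not (no two inputs share an output)
Negate P: not (the hash function is collision-resistant)

If not (no two inputs share an output), then not (the hash function is collision-resistant).


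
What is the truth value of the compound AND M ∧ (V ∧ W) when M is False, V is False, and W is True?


M = False, V = False, W = True
Step 1: V ∧ W = False AND True = False
Step 2: M ∧ False = False AND False = False
AND is true only when ALL operands are true.

False


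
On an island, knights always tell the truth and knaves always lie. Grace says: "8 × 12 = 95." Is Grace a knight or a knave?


Statement: "8 × 12 = 95."
Actual: 8 × 12 = 96
Claimed: 95
Statement is FALSE → Grace lies → Knave

Knave


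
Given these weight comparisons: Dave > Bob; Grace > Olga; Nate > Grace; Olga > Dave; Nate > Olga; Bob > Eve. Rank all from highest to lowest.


Constraints: Dave > Bob; Grace > Olga; Nate > Grace; Olga > Dave; Nate > Olga; Bob > Eve
Method: at each step, the next-highest is the one remaining person who never appears on the smaller side of a constraint between remaining people.
  Step 1: remaining {Bob, Eve, Olga, Dave, Grace, Nate}; on the smaller side: {Bob, Eve, Olga, Dave, Grace} → Nate is next (Nate > Grace; Nate > Olga).
  Step 2: remaining {Bob, Eve, Olga, Dave, Grace}; on the smaller side: {Bob, Eve, Olga, Dave} → Grace is next (Grace > Olga).
  Step 3: remaining {Bob, Eve, Olga, Dave}; on the smaller side: {Bob, Eve, Dave} → Olga is next (Olga > Dave).
  Step 4: remaining {Bob, Eve, Dave}; on the smaller side: {Bob, Eve} → Dave is next (Dave > Bob).
  Step 5: remaining {Bob, Eve}; on the smaller side: {Eve} → Bob is next (Bob > Eve).
  Step 6: only Eve remains → lowest.
Final ranking (highest to lowest):

Nate > Grace > Olga > Dave > Bob > Eve


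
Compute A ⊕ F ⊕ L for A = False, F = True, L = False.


A = False, F = True, L = False
Step 1: A ⊕ F = False XOR True = True
Step 2: True ⊕ L = True XOR False = True
XOR is true when an odd number of operands are true.

True


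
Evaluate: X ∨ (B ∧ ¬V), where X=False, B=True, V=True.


X = False, B = True, V = True
Expression: X ∨ (B ∧ ¬V)
Step 1: ¬V = NOT True = False
Step 2: B ∧ ¬V = True AND False = False
Step 3: X ∨ (False) = False OR False = False

False


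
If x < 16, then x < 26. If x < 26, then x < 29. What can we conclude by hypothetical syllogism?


Hypothetical syllogism: P → Q, Q → R ⊢ P → R
Premise 1: x < 16 → x < 26
Premise 2: x < 26 → x < 29
Chain the implications: the middle term (x < 26) links the two.
Conclusion: If x < 16, then x < 29.

If x < 16, then x < 29.


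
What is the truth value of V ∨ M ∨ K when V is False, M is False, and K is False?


V = False, M = False, K = False
Step 1: V ∨ M = False OR False = False
Step 2: False ∨ K = False OR False = False
OR is true when at least one operand is true.

False


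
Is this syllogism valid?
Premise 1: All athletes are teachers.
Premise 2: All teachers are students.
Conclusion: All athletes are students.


Premise 1: All athletes are teachers.
Premise 2: All teachers are students.
Conclusion: All athletes are students.
Barbara syllogism (AAA-1): All A are B, All B are C → All A are C.
Middle term (teachers) distributed in premise 2.

Valid


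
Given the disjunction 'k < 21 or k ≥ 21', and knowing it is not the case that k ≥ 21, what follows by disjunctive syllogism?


Disjunctive syllogism: P ∨ Q, ¬P ⊢ Q
Disjunction: k < 21 ∨ k ≥ 21
We know it is not the case that k ≥ 21.
By disjunctive syllogism, the other disjunct must be true.

k < 21


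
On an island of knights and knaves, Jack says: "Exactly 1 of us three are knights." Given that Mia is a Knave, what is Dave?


Jack claims exactly 1 knights among Jack, Mia, Dave.
Given: Mia is a Knave.

Case 1: Jack is a Knight (tells truth)
  Then exactly 1 of the three are knights.
  Counting Jack, Mia: 1 knight(s) so far. Need 0 more → Dave = Knave.
Case 2: Jack is a Knave (lies)
  Then the count is NOT 1.
  If Dave = Knight, count = 1 = 1 → claim would be true, contradicts lie.
  If Dave = Knave, count = 0 ≠ 1 → lie confirmed ✓

Dave is a Knave.

Knave


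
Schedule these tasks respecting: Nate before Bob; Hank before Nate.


Constraints: Nate before Bob; Hank before Nate
Method: repeatedly schedule the remaining task that has no remaining task required before it.
  Step 1: remaining {Bob, Hank, Nate}; every task except Hank still has a predecessor pending → schedule Hank.
  Step 2: remaining {Bob, Nate}; every task except Nate still has a predecessor pending → schedule Nate.
  Step 3: only Bob remains → schedule Bob.
Resulting order:

Hank → Nate → Bob


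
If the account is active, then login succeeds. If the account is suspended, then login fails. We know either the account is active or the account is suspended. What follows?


Constructive dilemma: (P → Q) ∧ (R → S), P ∨ R ⊢ Q ∨ S
Premise 1: the account is active → login succeeds
Premise 2: the account is suspended → login fails
Premise 3: the account is active ∨ the account is suspended
Case 1: Assuming the account is active, then by Premise 1, login succeeds.
Case 2: Assuming the account is suspended, then by Premise 2, login fails.
Since one of the account is active or the account is suspended must hold, we get login succeeds or login fails.

Login succeeds or login fails.


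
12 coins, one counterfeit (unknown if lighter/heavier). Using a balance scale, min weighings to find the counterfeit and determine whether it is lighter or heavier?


Let n = 12. 24 possibilities (n coins × lighter/heavier); each weighing has 3 outcomes.
Bound for k weighings: say the first weighing puts j coins on each pan. If it tips, the 2j weighed coins remain suspects (each with a known direction) and k-1 weighings give 3^(k-1) outcomes; 3^(k-1) is odd, so 2j ≤ 3^(k-1) - 1. If it balances, the n - 2j unweighed coins remain with direction unknown: 2(n - 2j) ≤ 3^(k-1) - 1 by the same parity argument. Adding, n ≤ (3^(k-1) - 1) + (3^(k-1) - 1)/2 = (3^k - 3)/2, and the classical three-group strategy achieves this (3 coins in 2 weighings, 12 in 3, 39 in 4, 120 in 5).
So we need the smallest k with (3^k - 3)/2 ≥ 12.
k = 2: (3^2 - 3)/2 = 3 < 12 ✗
k = 3: (3^3 - 3)/2 = 12 ≥ 12 ✓

3


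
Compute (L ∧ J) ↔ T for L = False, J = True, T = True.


L = False, J = True, T = True
Step 1: L ∧ J = False AND True = False
Step 2: (False) ↔ T: true when both sides have same truth value.
Result: False ↔ True = False

False


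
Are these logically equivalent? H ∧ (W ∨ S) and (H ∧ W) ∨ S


Expression 1: H ∧ (W ∨ S)
Expression 2: (H ∧ W) ∨ S
Truth table (H W S | Expr1 Expr2):
  T T T |   T     T
  T T F |   T     T
  T F T |   T     T
  T F F |   F     F
  F T T |   F     T   ← differ
  F T F |   F     F
  F F T |   F     T   ← differ
  F F F |   F     F
Counterexample: H=F, W=T, S=T gives Expr1 = F but Expr2 = T, so the expressions are NOT logically equivalent.

No


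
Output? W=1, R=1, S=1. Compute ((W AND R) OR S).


W AND R = 1&1 = 1
1 OR 1 = 1

1


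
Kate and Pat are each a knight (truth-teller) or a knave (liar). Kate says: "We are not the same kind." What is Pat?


Kate says: "We are not the same kind."
Case 1: Kate is a Knight (truth-teller)
  Statement is true → they ARE different → Pat is a Knave
Case 2: Kate is a Knave (liar)
  Statement is false → they are NOT different → Pat is a Knave
In both cases, Pat is a Knave.

Knave


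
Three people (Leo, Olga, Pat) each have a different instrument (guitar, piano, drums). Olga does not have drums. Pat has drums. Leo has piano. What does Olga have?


From clues:
  Pat → drums
  Leo → piano
By elimination, Olga gets the remaining.

guitar


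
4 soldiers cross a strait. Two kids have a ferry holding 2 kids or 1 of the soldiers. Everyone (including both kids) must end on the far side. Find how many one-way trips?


Per crossing of one of the soldiers: kids→, one←, one of the soldiers→, one← = 4 trips
4 × 4 = 16, + 1 final kids→ = 17
Minimum trips = 17

17


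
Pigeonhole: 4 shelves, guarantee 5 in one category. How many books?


Pigeonhole: to guarantee k in one of n categories, need (k-1)×n + 1.
k = 5, n = 4
Minimum = (5-1) × 4 + 1 = 4 × 4 + 1

17


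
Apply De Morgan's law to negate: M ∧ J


De Morgan's law: ¬(P ∧ Q) ≡ ¬P ∨ ¬Q
¬(M ∧ J) = ¬M ∨ ¬J

¬M ∨ ¬J


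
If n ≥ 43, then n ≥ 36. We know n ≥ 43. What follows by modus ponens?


Modus ponens: P → Q, P ⊢ Q
P: n ≥ 43
Q: n ≥ 36
We have P → Q and P is true.
By modus ponens, Q must be true.

n ≥ 36
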